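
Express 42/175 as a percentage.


Percentage = (part / whole) × 100
= (42 / 175) × 100
= 24.00%

24.00%


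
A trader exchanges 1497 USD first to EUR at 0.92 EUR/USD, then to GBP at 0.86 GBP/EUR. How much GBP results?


Step 1: 1497 USD × 0.92 = 1377.24 EUR
Step 2: 1377.24 EUR × 0.86 = 1184.43 GBP
Implied rate USD→GBP = 0.92 × 0.86 = 0.7912
= 1184.43 GBP

1184.43 GBP


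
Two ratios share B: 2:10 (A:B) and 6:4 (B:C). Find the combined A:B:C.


Match B: multiply A:B by 6 → 12:60
Multiply B:C by 10 → 60:40
Combined: 12:60:40
GCD = 4
= 3:15:10

3:15:10


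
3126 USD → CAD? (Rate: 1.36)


Amount × rate = 3126 × 1.36
= 4251.36 CAD

4251.36 CAD


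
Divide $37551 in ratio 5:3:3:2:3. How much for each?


Total parts = 5 + 3 + 3 + 2 + 3 = 16
Part 1: 37551 × 5/16 = 11734.69
Part 2: 37551 × 3/16 = 7040.81
Part 3: 37551 × 3/16 = 7040.81
Part 4: 37551 × 2/16 = 4693.88
Part 5: 37551 × 3/16 = 7040.81
= Part 1: $11734.69, Part 2: $7040.81, Part 3: $7040.81, Part 4: $4693.88, Part 5: $7040.81

Part 1: $11734.69, Part 2: $7040.81, Part 3: $7040.81, Part 4: $4693.88, Part 5: $7040.81


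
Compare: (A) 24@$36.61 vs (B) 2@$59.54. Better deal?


Deal A: $36.61/24 = $1.5254/unit
Deal B: $59.54/2 = $29.7700/unit
A is cheaper per unit
= Deal A

Deal A


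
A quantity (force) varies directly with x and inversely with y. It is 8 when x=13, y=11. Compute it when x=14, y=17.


z = k·x/y
Solve for k using the known point: k = z·y/x = 8×11/13 = 88/13 ≈ 6.7692
Now evaluate at x=14, y=17:
z = k × 14 / 17 = (88 × 14) / (13 × 17) = 1232/221
≈ 5.5747

5.5747


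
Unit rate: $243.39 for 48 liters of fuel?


Unit rate = total / quantity
= 243.39 / 48
= $5.07 per unit

$5.07 per unit


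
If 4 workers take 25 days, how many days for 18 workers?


Inverse proportion: x × y = constant
k = 4 × 25 = 100
y₂ = k / 18 = 100 / 18
= 5.56

5.56


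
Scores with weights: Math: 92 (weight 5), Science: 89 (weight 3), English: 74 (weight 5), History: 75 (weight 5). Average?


Numerator = 92×5 + 89×3 + 74×5 + 75×5
= 460 + 267 + 370 + 375
= 1472
Total weight = 18
Weighted avg = 1472/18
= 81.78

81.78


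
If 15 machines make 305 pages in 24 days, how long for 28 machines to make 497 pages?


Days ∝ work / workers, so d₂ = d₁ × (m₁/m₂) × (w₂/w₁)
Workers factor (inverse): 15/28 ≈ 0.5357
Work factor (direct): 497/305 ≈ 1.6295
d₂ = 24 × 15/28 × 497/305 = (24 × 15 × 497) / (28 × 305) = 178920/8540
≈ 20.95 days

20.95 days


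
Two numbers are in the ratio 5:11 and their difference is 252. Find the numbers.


Let A = 5k, B = 11k.
11k - 5k = 252
6k = 252 → k = 252/6 = 42
A = 5×42 = 210, B = 11×42 = 462
= A = 210, B = 462

A = 210, B = 462


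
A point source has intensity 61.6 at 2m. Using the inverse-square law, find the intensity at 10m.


I₁d₁² = I₂d₂²
I₂ = I₁ × (d₁/d₂)²
= 61.6 × (2/10)²
= 61.6 × 4/100
= 246.4/100
= 2.4640

2.4640


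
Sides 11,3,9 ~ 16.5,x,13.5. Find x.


Scale factor = 16.5/11 = 1.5
Missing side = 3 × 1.5
= 4.5

4.5


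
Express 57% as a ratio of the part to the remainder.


57% means 57 parts out of 100; remainder = 43
Part : remainder = 57:43
GCD = 1
= 57:43

57:43


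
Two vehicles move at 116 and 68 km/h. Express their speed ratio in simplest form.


Ratio = 116:68
GCD = 4
Simplified = 29:17
Time ratio (same distance) = 17:29
Speed ratio = 29:17

29:17


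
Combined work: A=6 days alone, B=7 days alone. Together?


Rate of A = 1/6 per day
Rate of B = 1/7 per day
Combined rate = 1/6 + 1/7 = 13/42 ≈ 0.3095 per day
Days = 1 / combined rate = 42/13
≈ 3.23 days

3.23 days


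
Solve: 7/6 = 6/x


Cross multiply: 7 × x = 6 × 6
7x = 36
x = 36 / 7
= 5.14

5.14


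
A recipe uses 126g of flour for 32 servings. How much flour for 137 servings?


Direct proportion: y/x = constant
k = 126/32 = 3.9375
y₂ = k × 137 = 126 × 137 / 32 = 17262/32
≈ 539.44

539.44


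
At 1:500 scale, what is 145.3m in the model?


Model size = real / scale
= 145.3 / 500
= 0.2906 m

0.2906 m


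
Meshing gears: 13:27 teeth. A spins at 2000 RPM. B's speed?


Gear ratio = 13:27 = 13:27
RPM_B = RPM_A × (teeth_A / teeth_B)
= 2000 × (13/27)
= 963.0 RPM

963.0 RPM


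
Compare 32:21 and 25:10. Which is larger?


32/21 = 1.5238
25/10 = 2.5000
1.5238 < 2.5000, so 32:21 is less
= 25:10

25:10


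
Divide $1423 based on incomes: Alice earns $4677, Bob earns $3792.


Total income = 4677 + 3792 = $8469
Alice: $1423 × 4677/8469 = $785.85
Bob: $1423 × 3792/8469 = $637.15
= Alice: $785.85, Bob: $637.15

Alice: $785.85, Bob: $637.15


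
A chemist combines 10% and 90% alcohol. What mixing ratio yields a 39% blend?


Let x parts of 10% mix with y parts of 90%.
10x + 90y = 39(x + y)
10x + 90y = 39x + 39y
x(10 - 39) = y(39 - 90)
x/y = (90 - 39)/(39 - 10) = 51/29
Simplify: 51:29
= 51:29

51:29


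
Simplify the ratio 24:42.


GCD(24, 42) = 6
24/6 : 42/6
= 4:7

4:7


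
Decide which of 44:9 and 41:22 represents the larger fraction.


44/9 = 4.8889
41/22 = 1.8636
4.8889 > 1.8636, so 44:9 is greater
= 44:9

44:9


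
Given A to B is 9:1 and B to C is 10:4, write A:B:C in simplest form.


Match B: multiply A:B by 10 → 90:10
Multiply B:C by 1 → 10:4
Combined: 90:10:4
GCD = 2
= 45:5:2

45:5:2


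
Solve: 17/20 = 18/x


Cross multiply: 17 × x = 20 × 18
17x = 360
x = 360 / 17
= 21.18

21.18


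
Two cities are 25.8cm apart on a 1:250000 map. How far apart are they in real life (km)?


Real distance = map distance × scale
= 25.8cm × 250000
= 6450000 cm = 64500.0 m
= 64.500 km

64.500 km


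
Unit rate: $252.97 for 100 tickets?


Unit rate = total / quantity
= 252.97 / 100
= $2.53 per unit

$2.53 per unit


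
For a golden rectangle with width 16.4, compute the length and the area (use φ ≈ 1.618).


φ = (1 + √5) / 2 ≈ 1.618
Length = width × φ = 16.4 × 1.618 = 26.5352
≈ 26.54
Area = width × length = 16.4 × 26.5352 = 435.17728 ≈ 435.18
= Length: 26.54, Area: 435.18

Length: 26.54, Area: 435.18


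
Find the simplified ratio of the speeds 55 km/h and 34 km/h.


Ratio = 55:34
GCD = 1
Simplified = 55:34
Time ratio (same distance) = 34:55
Speed ratio = 55:34

55:34


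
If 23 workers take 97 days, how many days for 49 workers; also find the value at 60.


Inverse proportion: x × y = constant
k = 23 × 97 = 2231
At x=49: k/49 = 45.53
At x=60: k/60 = 37.18
= 45.53 and 37.18

45.53 and 37.18


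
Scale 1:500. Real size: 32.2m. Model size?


Model size = real / scale
= 32.2 / 500
= 0.0644 m

0.0644 m


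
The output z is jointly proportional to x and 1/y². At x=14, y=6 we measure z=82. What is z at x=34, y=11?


z = k·x/y²
Solve for k using the known point: k = z·y²/x = 82×36/14 = 2952/14 ≈ 210.8571
Now evaluate at x=34, y=11:
z = k × 34 / 121 = (2952 × 34) / (14 × 121) = 100368/1694
≈ 59.2491

59.2491


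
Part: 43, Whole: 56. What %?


Percentage = (part / whole) × 100
= (43 / 56) × 100
≈ 76.79%

76.79%


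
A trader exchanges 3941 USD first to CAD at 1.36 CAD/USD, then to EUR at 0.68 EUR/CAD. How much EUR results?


Step 1: 3941 USD × 1.36 = 5359.76 CAD
Step 2: 5359.76 CAD × 0.68 = 3644.64 EUR
Implied rate USD→EUR = 1.36 × 0.68 = 0.9248
= 3644.64 EUR

3644.64 EUR


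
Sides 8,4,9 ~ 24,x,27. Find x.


Scale factor = 24/8 = 3
Missing side = 4 × 3
= 12.0

12.0


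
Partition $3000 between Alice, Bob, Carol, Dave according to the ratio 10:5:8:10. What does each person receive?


Total parts = 10 + 5 + 8 + 10 = 33
Alice: 3000 × 10/33 = 909.09
Bob: 3000 × 5/33 = 454.55
Carol: 3000 × 8/33 = 727.27
Dave: 3000 × 10/33 = 909.09
= Alice: $909.09, Bob: $454.55, Carol: $727.27, Dave: $909.09

Alice: $909.09, Bob: $454.55, Carol: $727.27, Dave: $909.09


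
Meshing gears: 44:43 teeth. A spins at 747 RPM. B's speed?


Gear ratio = 44:43 = 44:43
RPM_B = RPM_A × (teeth_A / teeth_B)
= 747 × (44/43)
= 764.4 RPM

764.4 RPM


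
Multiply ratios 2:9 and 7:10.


Compound ratio = (2×7) : (9×10)
= 14:90
GCD = 2
= 7:45

7:45


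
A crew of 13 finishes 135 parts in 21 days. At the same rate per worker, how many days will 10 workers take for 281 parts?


Days ∝ work / workers, so d₂ = d₁ × (m₁/m₂) × (w₂/w₁)
Workers factor (inverse): 13/10 = 1.3000
Work factor (direct): 281/135 ≈ 2.0815
d₂ = 21 × 13/10 × 281/135 = (21 × 13 × 281) / (10 × 135) = 76713/1350
≈ 56.82 days

56.82 days


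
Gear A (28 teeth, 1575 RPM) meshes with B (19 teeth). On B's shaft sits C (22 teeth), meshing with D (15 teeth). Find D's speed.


Stage 1: RPM_B = RPM_A × t_A/t_B = 1575 × 28/19 = 44100/19 ≈ 2321.05
B and C share a shaft → RPM_C = RPM_B
Stage 2: RPM_D = RPM_C × t_C/t_D = RPM_A × (t_A×t_C)/(t_B×t_D)
Overall ratio = (28×22)/(19×15) = 616/285
RPM_D = 1575 × 616/285 = 970200/285
≈ 3404.21 RPM

3404.21 RPM


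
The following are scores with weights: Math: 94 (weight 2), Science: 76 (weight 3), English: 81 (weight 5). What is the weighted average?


Numerator = 94×2 + 76×3 + 81×5
= 188 + 228 + 405
= 821
Total weight = 10
Weighted avg = 821/10
= 82.10

82.10


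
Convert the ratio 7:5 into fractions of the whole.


Total parts = 7 + 5 = 12
First part: 7/12 = 7/12
Second part: 5/12 = 5/12
= 7/12 and 5/12

7/12 and 5/12


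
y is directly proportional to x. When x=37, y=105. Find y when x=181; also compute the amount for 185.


Direct proportion: y/x = constant
k = 105/37 ≈ 2.8378
y at x=181: k × 181 = 105 × 181 / 37 = 19005/37 ≈ 513.65
y at x=185: k × 185 = 105 × 185 / 37 = 19425/37 = 525.00
= 513.65 and 525.00

513.65 and 525.00


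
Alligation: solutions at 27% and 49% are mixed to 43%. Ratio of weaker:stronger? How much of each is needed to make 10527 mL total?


Let x parts of 27% mix with y parts of 49%.
27x + 49y = 43(x + y)
27x + 49y = 43x + 43y
x(27 - 43) = y(43 - 49)
x/y = (49 - 43)/(43 - 27) = 6/16
Simplify: 3:8
Total parts = 11; one part = 10527/11 = 957.00 mL
27% solution: 3×957.00 = 2871.00 mL
49% solution: 8×957.00 = 7656.00 mL
= ratio 3:8; 2871.00 mL and 7656.00 mL

ratio 3:8; 2871.00 mL and 7656.00 mL


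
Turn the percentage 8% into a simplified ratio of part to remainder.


8% means 8 parts out of 100; remainder = 92
Part : remainder = 8:92
GCD = 4
= 2:23

2:23


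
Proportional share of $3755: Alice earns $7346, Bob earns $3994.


Total income = 7346 + 3994 = $11340
Alice: $3755 × 7346/11340 = $2432.47
Bob: $3755 × 3994/11340 = $1322.53
= Alice: $2432.47, Bob: $1322.53

Alice: $2432.47, Bob: $1322.53


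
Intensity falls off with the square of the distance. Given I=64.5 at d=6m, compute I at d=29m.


I₁d₁² = I₂d₂²
I₂ = I₁ × (d₁/d₂)²
= 64.5 × (6/29)²
= 64.5 × 36/841
= 2322/841
≈ 2.7610

2.7610


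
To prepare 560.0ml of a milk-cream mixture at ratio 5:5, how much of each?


Total parts = 5 + 5 = 10
milk: 560.0 × 5/10 = 280.0ml
cream: 560.0 × 5/10 = 280.0ml
= 280.0ml and 280.0ml

280.0ml and 280.0ml


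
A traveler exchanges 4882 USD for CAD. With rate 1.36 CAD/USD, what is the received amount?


Amount × rate = 4882 × 1.36
= 6639.52 CAD

6639.52 CAD


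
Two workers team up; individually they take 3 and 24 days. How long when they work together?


Rate of A = 1/3 per day
Rate of B = 1/24 per day
Combined rate = 1/3 + 1/24 = 27/72 = 0.3750 per day
Days = 1 / combined rate = 72/27
≈ 2.67 days

2.67 days


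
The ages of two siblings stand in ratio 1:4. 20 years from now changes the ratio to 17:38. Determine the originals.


Let A = 1k, B = 4k.
(1k + 20) / (4k + 20) = 17/38
Cross-multiply: 38(1k + 20) = 17(4k + 20)
38k + 760 = 68k + 340
38k - 68k = 340 - 760
-30k = -420
k = -420/-30 = 14
A = 1×14 = 14, B = 4×14 = 56
= A = 14, B = 56

A = 14, B = 56


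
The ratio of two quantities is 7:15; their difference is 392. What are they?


Let A = 7k, B = 15k.
15k - 7k = 392
8k = 392 → k = 392/8 = 49
A = 7×49 = 343, B = 15×49 = 735
= A = 343, B = 735

A = 343, B = 735


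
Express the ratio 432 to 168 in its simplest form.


GCD(432, 168) = 24
432/24 : 168/24
= 18:7

18:7


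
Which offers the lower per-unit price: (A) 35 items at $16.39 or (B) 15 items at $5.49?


Deal A: $16.39/35 = $0.4683/unit
Deal B: $5.49/15 = $0.3660/unit
B is cheaper per unit
= Deal B

Deal B


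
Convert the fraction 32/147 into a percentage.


Percentage = (part / whole) × 100
= (32 / 147) × 100
≈ 21.77%

21.77%


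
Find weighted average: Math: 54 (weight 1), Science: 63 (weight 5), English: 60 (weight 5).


Numerator = 54×1 + 63×5 + 60×5
= 54 + 315 + 300
= 669
Total weight = 11
Weighted avg = 669/11
= 60.82

60.82


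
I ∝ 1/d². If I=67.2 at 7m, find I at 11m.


I₁d₁² = I₂d₂²
I₂ = I₁ × (d₁/d₂)²
= 67.2 × (7/11)²
= 67.2 × 49/121
= 3292.8/121
≈ 27.2132

27.2132


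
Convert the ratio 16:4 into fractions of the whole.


Total parts = 16 + 4 = 20
First part: 16/20 = 4/5
Second part: 4/20 = 1/5
= 4/5 and 1/5

4/5 and 1/5


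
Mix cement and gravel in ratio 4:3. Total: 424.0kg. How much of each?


Total parts = 4 + 3 = 7
cement: 424.0 × 4/7 = 242.3kg
gravel: 424.0 × 3/7 = 181.7kg
= 242.3kg and 181.7kg

242.3kg and 181.7kg


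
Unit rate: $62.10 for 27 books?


Unit rate = total / quantity
= 62.10 / 27
= $2.30 per unit

$2.30 per unit


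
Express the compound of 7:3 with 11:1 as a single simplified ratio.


Compound ratio = (7×11) : (3×1)
= 77:3
GCD = 1
= 77:3

77:3


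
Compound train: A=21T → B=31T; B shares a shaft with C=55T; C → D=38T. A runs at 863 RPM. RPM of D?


Stage 1: RPM_B = RPM_A × t_A/t_B = 863 × 21/31 = 18123/31 ≈ 584.61
B and C share a shaft → RPM_C = RPM_B
Stage 2: RPM_D = RPM_C × t_C/t_D = RPM_A × (t_A×t_C)/(t_B×t_D)
Overall ratio = (21×55)/(31×38) = 1155/1178
RPM_D = 863 × 1155/1178 = 996765/1178
≈ 846.15 RPM

846.15 RPM


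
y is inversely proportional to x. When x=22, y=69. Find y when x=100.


Inverse proportion: x × y = constant
k = 22 × 69 = 1518
y₂ = k / 100 = 1518 / 100
= 15.18

15.18


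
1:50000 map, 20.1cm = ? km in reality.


Real distance = map distance × scale
= 20.1cm × 50000
= 1005000 cm = 10050.0 m
= 10.050 km

10.050 km


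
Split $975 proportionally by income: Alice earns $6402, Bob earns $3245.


Total income = 6402 + 3245 = $9647
Alice: $975 × 6402/9647 = $647.04
Bob: $975 × 3245/9647 = $327.96
= Alice: $647.04, Bob: $327.96

Alice: $647.04, Bob: $327.96


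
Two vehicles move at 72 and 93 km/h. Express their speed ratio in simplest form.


Ratio = 72:93
GCD = 3
Simplified = 24:31
Time ratio (same distance) = 31:24
Speed ratio = 24:31

24:31


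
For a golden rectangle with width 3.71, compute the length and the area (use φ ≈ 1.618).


φ = (1 + √5) / 2 ≈ 1.618
Length = width × φ = 3.71 × 1.618 = 6.00278
≈ 6.00
Area = width × length = 3.71 × 6.00278 = 22.2703138 ≈ 22.27
= Length: 6.00, Area: 22.27

Length: 6.00, Area: 22.27


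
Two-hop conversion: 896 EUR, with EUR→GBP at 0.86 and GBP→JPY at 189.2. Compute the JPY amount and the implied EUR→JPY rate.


Step 1: 896 EUR × 0.86 = 770.56 GBP
Step 2: 770.56 GBP × 189.2 = 145789.95 JPY
Implied rate EUR→JPY = 0.86 × 189.2 = 162.7120
= 145789.95 JPY; implied rate 162.7120 JPY/EUR

145789.95 JPY; implied rate 162.7120 JPY/EUR


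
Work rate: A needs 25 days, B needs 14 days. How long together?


Rate of A = 1/25 per day
Rate of B = 1/14 per day
Combined rate = 1/25 + 1/14 = 39/350 ≈ 0.1114 per day
Days = 1 / combined rate = 350/39
≈ 8.97 days

8.97 days


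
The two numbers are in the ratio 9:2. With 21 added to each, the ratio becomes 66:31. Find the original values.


Let A = 9k, B = 2k.
(9k + 21) / (2k + 21) = 66/31
Cross-multiply: 31(9k + 21) = 66(2k + 21)
279k + 651 = 132k + 1386
279k - 132k = 1386 - 651
147k = 735
k = 735/147 = 5
A = 9×5 = 45, B = 2×5 = 10
= A = 45, B = 10

A = 45, B = 10


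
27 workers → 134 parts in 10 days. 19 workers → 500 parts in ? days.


Days ∝ work / workers, so d₂ = d₁ × (m₁/m₂) × (w₂/w₁)
Workers factor (inverse): 27/19 ≈ 1.4211
Work factor (direct): 500/134 ≈ 3.7313
d₂ = 10 × 27/19 × 500/134 = (10 × 27 × 500) / (19 × 134) = 135000/2546
≈ 53.02 days

53.02 days


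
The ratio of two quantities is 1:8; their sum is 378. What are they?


Let A = 1k, B = 8k.
1k + 8k = 378
9k = 378 → k = 378/9 = 42
A = 1×42 = 42, B = 8×42 = 336
= A = 42, B = 336

A = 42, B = 336


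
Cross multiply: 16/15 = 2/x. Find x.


Cross multiply: 16 × x = 15 × 2
16x = 30
x = 30 / 16
= 1.88

1.88


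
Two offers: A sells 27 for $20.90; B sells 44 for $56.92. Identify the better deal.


Deal A: $20.90/27 = $0.7741/unit
Deal B: $56.92/44 = $1.2936/unit
A is cheaper per unit
= Deal A

Deal A


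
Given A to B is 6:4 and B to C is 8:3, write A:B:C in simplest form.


Match B: multiply A:B by 8 → 48:32
Multiply B:C by 4 → 32:12
Combined: 48:32:12
GCD = 4
= 12:8:3

12:8:3


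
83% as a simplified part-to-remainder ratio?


83% means 83 parts out of 100; remainder = 17
Part : remainder = 83:17
GCD = 1
= 83:17

83:17


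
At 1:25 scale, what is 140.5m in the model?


Model size = real / scale
= 140.5 / 25
= 5.6200 m

5.6200 m


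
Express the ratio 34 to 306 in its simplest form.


GCD(34, 306) = 34
34/34 : 306/34
= 1:9

1:9


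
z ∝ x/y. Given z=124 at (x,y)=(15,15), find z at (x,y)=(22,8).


z = k·x/y
Solve for k using the known point: k = z·y/x = 124×15/15 = 1860/15 = 124.0000
Now evaluate at x=22, y=8:
z = k × 22 / 8 = (1860 × 22) / (15 × 8) = 40920/120
= 341.0000

341.0000


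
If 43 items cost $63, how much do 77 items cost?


Direct proportion: y/x = constant
k = 63/43 ≈ 1.4651
y₂ = k × 77 = 63 × 77 / 43 = 4851/43
≈ 112.81

112.81


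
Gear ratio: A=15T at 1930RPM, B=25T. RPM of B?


Gear ratio = 15:25 = 3:5
RPM_B = RPM_A × (teeth_A / teeth_B)
= 1930 × (15/25)
= 1158.0 RPM

1158.0 RPM


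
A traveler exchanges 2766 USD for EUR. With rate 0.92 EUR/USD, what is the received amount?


Amount × rate = 2766 × 0.92
= 2544.72 EUR

2544.72 EUR


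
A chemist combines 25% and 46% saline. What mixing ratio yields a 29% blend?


Let x parts of 25% mix with y parts of 46%.
25x + 46y = 29(x + y)
25x + 46y = 29x + 29y
x(25 - 29) = y(29 - 46)
x/y = (46 - 29)/(29 - 25) = 17/4
Simplify: 17:4
= 17:4

17:4


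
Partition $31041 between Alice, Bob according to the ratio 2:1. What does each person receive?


Total parts = 2 + 1 = 3
Alice: 31041 × 2/3 = 20694.00
Bob: 31041 × 1/3 = 10347.00
= Alice: $20694.00, Bob: $10347.00

Alice: $20694.00, Bob: $10347.00


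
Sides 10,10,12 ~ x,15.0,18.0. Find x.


Scale factor = 15.0/10 = 1.5
Missing side = 10 × 1.5
= 15.0

15.0


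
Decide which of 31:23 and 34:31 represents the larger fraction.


31/23 = 1.3478
34/31 = 1.0968
1.3478 > 1.0968, so 31:23 is greater
= 31:23

31:23


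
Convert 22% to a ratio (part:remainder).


22% means 22 parts out of 100; remainder = 78
Part : remainder = 22:78
GCD = 2
= 11:39

11:39


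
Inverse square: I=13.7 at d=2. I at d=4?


I₁d₁² = I₂d₂²
I₂ = I₁ × (d₁/d₂)²
= 13.7 × (2/4)²
= 13.7 × 4/16
= 54.8/16
= 3.4250

3.4250


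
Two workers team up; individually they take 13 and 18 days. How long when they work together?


Rate of A = 1/13 per day
Rate of B = 1/18 per day
Combined rate = 1/13 + 1/18 = 31/234 ≈ 0.1325 per day
Days = 1 / combined rate = 234/31
≈ 7.55 days

7.55 days


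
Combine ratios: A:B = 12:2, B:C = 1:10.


Match B: multiply A:B by 1 → 12:2
Multiply B:C by 2 → 2:20
Combined: 12:2:20
GCD = 2
= 6:1:10

6:1:10


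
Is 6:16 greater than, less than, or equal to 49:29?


6/16 = 0.3750
49/29 = 1.6897
0.3750 < 1.6897, so 6:16 is less
= less than

less than


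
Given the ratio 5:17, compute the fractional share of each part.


Total parts = 5 + 17 = 22
First part: 5/22 = 5/22
Second part: 17/22 = 17/22
= 5/22 and 17/22

5/22 and 17/22


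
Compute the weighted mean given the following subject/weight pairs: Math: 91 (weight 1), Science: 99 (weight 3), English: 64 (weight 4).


Numerator = 91×1 + 99×3 + 64×4
= 91 + 297 + 256
= 644
Total weight = 8
Weighted avg = 644/8
= 80.50

80.50


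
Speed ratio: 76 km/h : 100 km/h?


Ratio = 76:100
GCD = 4
Simplified = 19:25
Time ratio (same distance) = 25:19
Speed ratio = 19:25

19:25


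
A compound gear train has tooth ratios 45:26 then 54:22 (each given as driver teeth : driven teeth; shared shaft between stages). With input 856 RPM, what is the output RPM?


Stage 1: RPM_B = RPM_A × t_A/t_B = 856 × 45/26 = 38520/26 ≈ 1481.54
B and C share a shaft → RPM_C = RPM_B
Stage 2: RPM_D = RPM_C × t_C/t_D = RPM_A × (t_A×t_C)/(t_B×t_D)
Overall ratio = (45×54)/(26×22) = 2430/572
RPM_D = 856 × 2430/572 = 2080080/572
≈ 3636.50 RPM

3636.50 RPM


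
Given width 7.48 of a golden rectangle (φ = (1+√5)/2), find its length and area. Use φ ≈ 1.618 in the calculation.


φ = (1 + √5) / 2 ≈ 1.618
Length = width × φ = 7.48 × 1.618 = 12.10264
≈ 12.10
Area = width × length = 7.48 × 12.10264 = 90.5277472 ≈ 90.53
= Length: 12.10, Area: 90.53

Length: 12.10, Area: 90.53


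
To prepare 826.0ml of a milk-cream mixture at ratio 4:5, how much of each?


Total parts = 4 + 5 = 9
milk: 826.0 × 4/9 = 367.1ml
cream: 826.0 × 5/9 = 458.9ml
= 367.1ml and 458.9ml

367.1ml and 458.9ml


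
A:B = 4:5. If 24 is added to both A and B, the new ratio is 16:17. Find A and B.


Let A = 4k, B = 5k.
(4k + 24) / (5k + 24) = 16/17
Cross-multiply: 17(4k + 24) = 16(5k + 24)
68k + 408 = 80k + 384
68k - 80k = 384 - 408
-12k = -24
k = -24/-12 = 2
A = 4×2 = 8, B = 5×2 = 10
= A = 8, B = 10

A = 8, B = 10


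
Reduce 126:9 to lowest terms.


GCD(126, 9) = 9
126/9 : 9/9
= 14:1

14:1


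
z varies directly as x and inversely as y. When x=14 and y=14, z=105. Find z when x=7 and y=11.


z = k·x/y
Solve for k using the known point: k = z·y/x = 105×14/14 = 1470/14 = 105.0000
Now evaluate at x=7, y=11:
z = k × 7 / 11 = (1470 × 7) / (14 × 11) = 10290/154
≈ 66.8182

66.8182


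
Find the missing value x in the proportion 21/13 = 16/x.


Cross multiply: 21 × x = 13 × 16
21x = 208
x = 208 / 21
= 9.90

9.90


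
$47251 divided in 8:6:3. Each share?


Total parts = 8 + 6 + 3 = 17
Part 1: 47251 × 8/17 = 22235.76
Part 2: 47251 × 6/17 = 16676.82
Part 3: 47251 × 3/17 = 8338.41
= Part 1: $22235.76, Part 2: $16676.82, Part 3: $8338.41

Part 1: $22235.76, Part 2: $16676.82, Part 3: $8338.41


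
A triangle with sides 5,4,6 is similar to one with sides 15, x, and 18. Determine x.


Scale factor = 15/5 = 3
Missing side = 4 × 3
= 12.0

12.0


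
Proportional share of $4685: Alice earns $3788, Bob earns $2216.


Total income = 3788 + 2216 = $6004
Alice: $4685 × 3788/6004 = $2955.83
Bob: $4685 × 2216/6004 = $1729.17
= Alice: $2955.83, Bob: $1729.17

Alice: $2955.83, Bob: $1729.17


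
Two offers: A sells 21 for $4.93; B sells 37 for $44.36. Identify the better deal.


Deal A: $4.93/21 = $0.2348/unit
Deal B: $44.36/37 = $1.1989/unit
A is cheaper per unit
= Deal A

Deal A


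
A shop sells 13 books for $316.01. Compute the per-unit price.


Unit rate = total / quantity
= 316.01 / 13
= $24.31 per unit

$24.31 per unit


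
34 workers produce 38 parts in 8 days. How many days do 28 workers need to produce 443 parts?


Days ∝ work / workers, so d₂ = d₁ × (m₁/m₂) × (w₂/w₁)
Workers factor (inverse): 34/28 ≈ 1.2143
Work factor (direct): 443/38 ≈ 11.6579
d₂ = 8 × 34/28 × 443/38 = (8 × 34 × 443) / (28 × 38) = 120496/1064
≈ 113.25 days

113.25 days


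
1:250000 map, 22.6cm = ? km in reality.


Real distance = map distance × scale
= 22.6cm × 250000
= 5650000 cm = 56500.0 m
= 56.500 km

56.500 km


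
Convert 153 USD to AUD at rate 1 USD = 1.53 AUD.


Amount × rate = 153 × 1.53
= 234.09 AUD

234.09 AUD


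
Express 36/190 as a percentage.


Percentage = (part / whole) × 100
= (36 / 190) × 100
≈ 18.95%

18.95%


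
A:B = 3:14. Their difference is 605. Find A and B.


Let A = 3k, B = 14k.
14k - 3k = 605
11k = 605 → k = 605/11 = 55
A = 3×55 = 165, B = 14×55 = 770
= A = 165, B = 770

A = 165, B = 770


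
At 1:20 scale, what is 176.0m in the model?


Model size = real / scale
= 176.0 / 20
= 8.8000 m

8.8000 m


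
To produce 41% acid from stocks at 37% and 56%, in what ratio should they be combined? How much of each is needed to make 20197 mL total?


Let x parts of 37% mix with y parts of 56%.
37x + 56y = 41(x + y)
37x + 56y = 41x + 41y
x(37 - 41) = y(41 - 56)
x/y = (56 - 41)/(41 - 37) = 15/4
Simplify: 15:4
Total parts = 19; one part = 20197/19 = 1063.00 mL
37% solution: 15×1063.00 = 15945.00 mL
56% solution: 4×1063.00 = 4252.00 mL
= ratio 15:4; 15945.00 mL and 4252.00 mL

ratio 15:4; 15945.00 mL and 4252.00 mL


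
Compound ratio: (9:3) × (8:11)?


Compound ratio = (9×8) : (3×11)
= 72:33
GCD = 3
= 24:11

24:11


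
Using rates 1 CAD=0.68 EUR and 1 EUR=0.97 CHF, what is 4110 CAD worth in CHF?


Step 1: 4110 CAD × 0.68 = 2794.80 EUR
Step 2: 2794.80 EUR × 0.97 = 2710.96 CHF
Implied rate CAD→CHF = 0.68 × 0.97 = 0.6596
= 2710.96 CHF

2710.96 CHF


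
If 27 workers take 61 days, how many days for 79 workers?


Inverse proportion: x × y = constant
k = 27 × 61 = 1647
y₂ = k / 79 = 1647 / 79
= 20.85

20.85


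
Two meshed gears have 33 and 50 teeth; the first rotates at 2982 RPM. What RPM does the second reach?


Gear ratio = 33:50 = 33:50
RPM_B = RPM_A × (teeth_A / teeth_B)
= 2982 × (33/50)
= 1968.1 RPM

1968.1 RPM


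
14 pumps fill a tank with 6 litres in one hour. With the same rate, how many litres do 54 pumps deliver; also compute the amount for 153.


Direct proportion: y/x = constant
k = 6/14 ≈ 0.4286
y at x=54: k × 54 = 6 × 54 / 14 = 324/14 ≈ 23.14
y at x=153: k × 153 = 6 × 153 / 14 = 918/14 ≈ 65.57
= 23.14 and 65.57

23.14 and 65.57


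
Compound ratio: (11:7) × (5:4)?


Compound ratio = (11×5) : (7×4)
= 55:28
GCD = 1
= 55:28

55:28


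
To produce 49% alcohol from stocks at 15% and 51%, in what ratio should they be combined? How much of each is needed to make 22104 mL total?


Let x parts of 15% mix with y parts of 51%.
15x + 51y = 49(x + y)
15x + 51y = 49x + 49y
x(15 - 49) = y(49 - 51)
x/y = (51 - 49)/(49 - 15) = 2/34
Simplify: 1:17
Total parts = 18; one part = 22104/18 = 1228.00 mL
15% solution: 1×1228.00 = 1228.00 mL
51% solution: 17×1228.00 = 20876.00 mL
= ratio 1:17; 1228.00 mL and 20876.00 mL

ratio 1:17; 1228.00 mL and 20876.00 mL


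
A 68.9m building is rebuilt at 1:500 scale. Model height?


Model size = real / scale
= 68.9 / 500
= 0.1378 m

0.1378 m


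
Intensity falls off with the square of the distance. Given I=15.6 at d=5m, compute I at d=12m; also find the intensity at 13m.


I₁d₁² = I₂d₂²
I at 12m = 15.6 × (5/12)² = 15.6 × 25/144 = 390/144 ≈ 2.7083
I at 13m = 15.6 × (5/13)² = 15.6 × 25/169 = 390/169 ≈ 2.3077
= 2.7083 and 2.3077

2.7083 and 2.3077


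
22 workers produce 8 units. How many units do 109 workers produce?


Direct proportion: y/x = constant
k = 8/22 ≈ 0.3636
y₂ = k × 109 = 8 × 109 / 22 = 872/22
≈ 39.64

39.64


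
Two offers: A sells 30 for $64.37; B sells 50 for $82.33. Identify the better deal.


Deal A: $64.37/30 = $2.1457/unit
Deal B: $82.33/50 = $1.6466/unit
B is cheaper per unit
= Deal B

Deal B


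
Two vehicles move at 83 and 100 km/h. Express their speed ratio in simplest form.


Ratio = 83:100
GCD = 1
Simplified = 83:100
Time ratio (same distance) = 100:83
Speed ratio = 83:100

83:100


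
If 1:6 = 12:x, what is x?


Cross multiply: 1 × x = 6 × 12
1x = 72
x = 72 / 1
= 72.00

72.00


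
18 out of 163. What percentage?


Percentage = (part / whole) × 100
= (18 / 163) × 100
≈ 11.04%

11.04%


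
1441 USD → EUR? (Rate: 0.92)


Amount × rate = 1441 × 0.92
= 1325.72 EUR

1325.72 EUR


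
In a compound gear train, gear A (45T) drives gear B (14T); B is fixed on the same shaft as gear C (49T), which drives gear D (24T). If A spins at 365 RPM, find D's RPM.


Stage 1: RPM_B = RPM_A × t_A/t_B = 365 × 45/14 = 16425/14 ≈ 1173.21
B and C share a shaft → RPM_C = RPM_B
Stage 2: RPM_D = RPM_C × t_C/t_D = RPM_A × (t_A×t_C)/(t_B×t_D)
Overall ratio = (45×49)/(14×24) = 2205/336
RPM_D = 365 × 2205/336 = 804825/336
≈ 2395.31 RPM

2395.31 RPM


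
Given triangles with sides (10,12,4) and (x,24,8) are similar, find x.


Scale factor = 24/12 = 2
Missing side = 10 × 2
= 20.0

20.0


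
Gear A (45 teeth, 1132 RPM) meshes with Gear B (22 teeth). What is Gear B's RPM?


Gear ratio = 45:22 = 45:22
RPM_B = RPM_A × (teeth_A / teeth_B)
= 1132 × (45/22)
= 2315.5 RPM

2315.5 RPM


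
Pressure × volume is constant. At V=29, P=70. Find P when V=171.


Inverse proportion: x × y = constant
k = 29 × 70 = 2030
y₂ = k / 171 = 2030 / 171
= 11.87

11.87


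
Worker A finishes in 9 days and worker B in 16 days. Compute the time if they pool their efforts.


Rate of A = 1/9 per day
Rate of B = 1/16 per day
Combined rate = 1/9 + 1/16 = 25/144 ≈ 0.1736 per day
Days = 1 / combined rate = 144/25
= 5.76 days

5.76 days


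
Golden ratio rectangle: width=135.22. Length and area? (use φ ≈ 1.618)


φ = (1 + √5) / 2 ≈ 1.618
Length = width × φ = 135.22 × 1.618 = 218.78596
≈ 218.79
Area = width × length = 135.22 × 218.78596 = 29584.2375112 ≈ 29584.24
= Length: 218.79, Area: 29584.24

Length: 218.79, Area: 29584.24


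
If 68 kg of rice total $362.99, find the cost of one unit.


Unit rate = total / quantity
= 362.99 / 68
= $5.34 per unit

$5.34 per unit


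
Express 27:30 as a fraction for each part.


Total parts = 27 + 30 = 57
First part: 27/57 = 9/19
Second part: 30/57 = 10/19
= 9/19 and 10/19

9/19 and 10/19


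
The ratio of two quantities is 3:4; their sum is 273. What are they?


Let A = 3k, B = 4k.
3k + 4k = 273
7k = 273 → k = 273/7 = 39
A = 3×39 = 117, B = 4×39 = 156
= A = 117, B = 156

A = 117, B = 156


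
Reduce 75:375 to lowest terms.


GCD(75, 375) = 75
75/75 : 375/75
= 1:5

1:5


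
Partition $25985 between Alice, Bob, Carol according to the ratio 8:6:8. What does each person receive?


Total parts = 8 + 6 + 8 = 22
Alice: 25985 × 8/22 = 9449.09
Bob: 25985 × 6/22 = 7086.82
Carol: 25985 × 8/22 = 9449.09
= Alice: $9449.09, Bob: $7086.82, Carol: $9449.09

Alice: $9449.09, Bob: $7086.82, Carol: $9449.09


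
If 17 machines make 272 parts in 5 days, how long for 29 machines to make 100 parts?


Days ∝ work / workers, so d₂ = d₁ × (m₁/m₂) × (w₂/w₁)
Workers factor (inverse): 17/29 ≈ 0.5862
Work factor (direct): 100/272 ≈ 0.3676
d₂ = 5 × 17/29 × 100/272 = (5 × 17 × 100) / (29 × 272) = 8500/7888
≈ 1.08 days

1.08 days


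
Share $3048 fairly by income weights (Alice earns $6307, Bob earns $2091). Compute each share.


Total income = 6307 + 2091 = $8398
Alice: $3048 × 6307/8398 = $2289.09
Bob: $3048 × 2091/8398 = $758.91
= Alice: $2289.09, Bob: $758.91

Alice: $2289.09, Bob: $758.91


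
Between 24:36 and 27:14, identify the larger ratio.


24/36 = 0.6667
27/14 = 1.9286
0.6667 < 1.9286, so 24:36 is less
= 27:14

27:14


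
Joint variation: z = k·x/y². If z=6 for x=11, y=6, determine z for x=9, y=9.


z = k·x/y²
Solve for k using the known point: k = z·y²/x = 6×36/11 = 216/11 ≈ 19.6364
Now evaluate at x=9, y=9:
z = k × 9 / 81 = (216 × 9) / (11 × 81) = 1944/891
≈ 2.1818

2.1818


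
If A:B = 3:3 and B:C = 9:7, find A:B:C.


Match B: multiply A:B by 9 → 27:27
Multiply B:C by 3 → 27:21
Combined: 27:27:21
GCD = 3
= 9:9:7

9:9:7


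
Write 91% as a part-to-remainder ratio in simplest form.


91% means 91 parts out of 100; remainder = 9
Part : remainder = 91:9
GCD = 1
= 91:9

91:9


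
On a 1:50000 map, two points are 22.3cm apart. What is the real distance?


Real distance = map distance × scale
= 22.3cm × 50000
= 1115000 cm = 11150.0 m
= 11.150 km

11.150 km


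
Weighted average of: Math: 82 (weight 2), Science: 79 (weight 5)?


Numerator = 82×2 + 79×5
= 164 + 395
= 559
Total weight = 7
Weighted avg = 559/7
= 79.86

79.86


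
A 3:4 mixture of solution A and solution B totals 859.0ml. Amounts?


Total parts = 3 + 4 = 7
solution A: 859.0 × 3/7 = 368.1ml
solution B: 859.0 × 4/7 = 490.9ml
= 368.1ml and 490.9ml

368.1ml and 490.9ml


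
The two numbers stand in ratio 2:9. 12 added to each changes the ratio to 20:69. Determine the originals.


Let A = 2k, B = 9k.
(2k + 12) / (9k + 12) = 20/69
Cross-multiply: 69(2k + 12) = 20(9k + 12)
138k + 828 = 180k + 240
138k - 180k = 240 - 828
-42k = -588
k = -588/-42 = 14
A = 2×14 = 28, B = 9×14 = 126
= A = 28, B = 126

A = 28, B = 126


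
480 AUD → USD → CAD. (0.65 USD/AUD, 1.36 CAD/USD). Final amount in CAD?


Step 1: 480 AUD × 0.65 = 312.00 USD
Step 2: 312.00 USD × 1.36 = 424.32 CAD
Implied rate AUD→CAD = 0.65 × 1.36 = 0.8840
= 424.32 CAD

424.32 CAD


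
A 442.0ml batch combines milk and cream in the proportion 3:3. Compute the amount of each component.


Total parts = 3 + 3 = 6
milk: 442.0 × 3/6 = 221.0ml
cream: 442.0 × 3/6 = 221.0ml
= 221.0ml and 221.0ml

221.0ml and 221.0ml


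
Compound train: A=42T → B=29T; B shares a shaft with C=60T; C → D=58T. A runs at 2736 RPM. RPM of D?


Stage 1: RPM_B = RPM_A × t_A/t_B = 2736 × 42/29 = 114912/29 ≈ 3962.48
B and C share a shaft → RPM_C = RPM_B
Stage 2: RPM_D = RPM_C × t_C/t_D = RPM_A × (t_A×t_C)/(t_B×t_D)
Overall ratio = (42×60)/(29×58) = 2520/1682
RPM_D = 2736 × 2520/1682 = 6894720/1682
≈ 4099.12 RPM

4099.12 RPM


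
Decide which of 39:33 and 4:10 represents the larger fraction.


39/33 = 1.1818
4/10 = 0.4000
1.1818 > 0.4000, so 39:33 is greater
= 39:33

39:33


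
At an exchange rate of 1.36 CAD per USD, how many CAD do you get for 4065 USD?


Amount × rate = 4065 × 1.36
= 5528.40 CAD

5528.40 CAD


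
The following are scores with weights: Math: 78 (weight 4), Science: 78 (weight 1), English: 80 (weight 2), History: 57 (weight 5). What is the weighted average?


Numerator = 78×4 + 78×1 + 80×2 + 57×5
= 312 + 78 + 160 + 285
= 835
Total weight = 12
Weighted avg = 835/12
= 69.58

69.58


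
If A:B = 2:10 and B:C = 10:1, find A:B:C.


Match B: multiply A:B by 10 → 20:100
Multiply B:C by 10 → 100:10
Combined: 20:100:10
GCD = 10
= 2:10:1

2:10:1


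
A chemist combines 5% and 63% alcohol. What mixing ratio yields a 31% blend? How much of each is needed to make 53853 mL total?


Let x parts of 5% mix with y parts of 63%.
5x + 63y = 31(x + y)
5x + 63y = 31x + 31y
x(5 - 31) = y(31 - 63)
x/y = (63 - 31)/(31 - 5) = 32/26
Simplify: 16:13
Total parts = 29; one part = 53853/29 = 1857.00 mL
5% solution: 16×1857.00 = 29712.00 mL
63% solution: 13×1857.00 = 24141.00 mL
= ratio 16:13; 29712.00 mL and 24141.00 mL

ratio 16:13; 29712.00 mL and 24141.00 mL


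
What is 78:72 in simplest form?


GCD(78, 72) = 6
78/6 : 72/6
= 13:12

13:12


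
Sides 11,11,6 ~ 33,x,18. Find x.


Scale factor = 33/11 = 3
Missing side = 11 × 3
= 33.0

33.0


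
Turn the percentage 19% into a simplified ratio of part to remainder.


19% means 19 parts out of 100; remainder = 81
Part : remainder = 19:81
GCD = 1
= 19:81

19:81


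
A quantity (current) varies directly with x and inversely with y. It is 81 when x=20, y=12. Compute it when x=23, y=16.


z = k·x/y
Solve for k using the known point: k = z·y/x = 81×12/20 = 972/20 = 48.6000
Now evaluate at x=23, y=16:
z = k × 23 / 16 = (972 × 23) / (20 × 16) = 22356/320
= 69.8625

69.8625


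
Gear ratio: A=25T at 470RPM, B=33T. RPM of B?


Gear ratio = 25:33 = 25:33
RPM_B = RPM_A × (teeth_A / teeth_B)
= 470 × (25/33)
= 356.1 RPM

356.1 RPM


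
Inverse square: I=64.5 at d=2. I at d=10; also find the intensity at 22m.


I₁d₁² = I₂d₂²
I at 10m = 64.5 × (2/10)² = 64.5 × 4/100 = 258/100 = 2.5800
I at 22m = 64.5 × (2/22)² = 64.5 × 4/484 = 258/484 ≈ 0.5331
= 2.5800 and 0.5331

2.5800 and 0.5331


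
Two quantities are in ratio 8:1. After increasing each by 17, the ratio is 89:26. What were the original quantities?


Let A = 8k, B = 1k.
(8k + 17) / (1k + 17) = 89/26
Cross-multiply: 26(8k + 17) = 89(1k + 17)
208k + 442 = 89k + 1513
208k - 89k = 1513 - 442
119k = 1071
k = 1071/119 = 9
A = 8×9 = 72, B = 1×9 = 9
= A = 72, B = 9

A = 72, B = 9


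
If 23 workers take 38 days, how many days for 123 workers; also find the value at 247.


Inverse proportion: x × y = constant
k = 23 × 38 = 874
At x=123: k/123 = 7.11
At x=247: k/247 = 3.54
= 7.11 and 3.54

7.11 and 3.54


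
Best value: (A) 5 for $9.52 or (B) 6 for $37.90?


Deal A: $9.52/5 = $1.9040/unit
Deal B: $37.90/6 = $6.3167/unit
A is cheaper per unit
= Deal A

Deal A


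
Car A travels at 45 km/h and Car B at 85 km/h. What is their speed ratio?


Ratio = 45:85
GCD = 5
Simplified = 9:17
Time ratio (same distance) = 17:9
Speed ratio = 9:17

9:17


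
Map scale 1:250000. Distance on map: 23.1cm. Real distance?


Real distance = map distance × scale
= 23.1cm × 250000
= 5775000 cm = 57750.0 m
= 57.750 km

57.750 km


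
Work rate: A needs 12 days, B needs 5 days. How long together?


Rate of A = 1/12 per day
Rate of B = 1/5 per day
Combined rate = 1/12 + 1/5 = 17/60 ≈ 0.2833 per day
Days = 1 / combined rate = 60/17
≈ 3.53 days

3.53 days


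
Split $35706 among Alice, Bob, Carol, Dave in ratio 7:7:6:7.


Total parts = 7 + 7 + 6 + 7 = 27
Alice: 35706 × 7/27 = 9257.11
Bob: 35706 × 7/27 = 9257.11
Carol: 35706 × 6/27 = 7934.67
Dave: 35706 × 7/27 = 9257.11
= Alice: $9257.11, Bob: $9257.11, Carol: $7934.67, Dave: $9257.11

Alice: $9257.11, Bob: $9257.11, Carol: $7934.67, Dave: $9257.11


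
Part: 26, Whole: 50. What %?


Percentage = (part / whole) × 100
= (26 / 50) × 100
= 52.00%

52.00%


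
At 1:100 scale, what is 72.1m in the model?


Model size = real / scale
= 72.1 / 100
= 0.7210 m

0.7210 m


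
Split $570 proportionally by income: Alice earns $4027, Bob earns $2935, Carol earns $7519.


Total income = 4027 + 2935 + 7519 = $14481
Alice: $570 × 4027/14481 = $158.51
Bob: $570 × 2935/14481 = $115.53
Carol: $570 × 7519/14481 = $295.96
= Alice: $158.51, Bob: $115.53, Carol: $295.96

Alice: $158.51, Bob: $115.53, Carol: $295.96


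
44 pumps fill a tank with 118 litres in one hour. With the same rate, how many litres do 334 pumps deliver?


Direct proportion: y/x = constant
k = 118/44 ≈ 2.6818
y₂ = k × 334 = 118 × 334 / 44 = 39412/44
≈ 895.73

895.73


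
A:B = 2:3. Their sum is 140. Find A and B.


Let A = 2k, B = 3k.
2k + 3k = 140
5k = 140 → k = 140/5 = 28
A = 2×28 = 56, B = 3×28 = 84
= A = 56, B = 84

A = 56, B = 84


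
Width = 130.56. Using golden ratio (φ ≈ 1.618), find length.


φ = (1 + √5) / 2 ≈ 1.618
Length = width × φ = 130.56 × 1.618 = 211.24608
≈ 211.25

211.25


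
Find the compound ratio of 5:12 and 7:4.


Compound ratio = (5×7) : (12×4)
= 35:48
GCD = 1
= 35:48

35:48


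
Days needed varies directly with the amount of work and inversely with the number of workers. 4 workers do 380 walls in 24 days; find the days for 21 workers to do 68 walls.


Days ∝ work / workers, so d₂ = d₁ × (m₁/m₂) × (w₂/w₁)
Workers factor (inverse): 4/21 ≈ 0.1905
Work factor (direct): 68/380 ≈ 0.1789
d₂ = 24 × 4/21 × 68/380 = (24 × 4 × 68) / (21 × 380) = 6528/7980
≈ 0.82 days

0.82 days
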